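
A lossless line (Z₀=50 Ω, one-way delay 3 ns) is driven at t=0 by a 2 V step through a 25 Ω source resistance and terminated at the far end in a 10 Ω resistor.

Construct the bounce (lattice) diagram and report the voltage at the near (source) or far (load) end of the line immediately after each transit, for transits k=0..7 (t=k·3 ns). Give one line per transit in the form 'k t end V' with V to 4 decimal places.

0 0 source 1.3333
1 3 load 0.4444
2 6 source 0.7407
3 9 load 0.5432
4 12 source 0.6091
5 15 load 0.5652
6 18 source 0.5798
7 21 load 0.5700

Γ_L=-0.666667, Γ_S=-0.333333; launch V₁=2·50/75=1.333333
k=0 src: V=1.3333
k=1 load: inc=1.333333, refl=1.333333·-0.666667=-0.8889; V=0.000000+1.333333+-0.888889=0.4444
k=2 src: inc=-0.888889, refl=-0.888889·-0.333333=0.2963; V=1.333333+-0.888889+0.296296=0.7407
k=3 load: inc=0.296296, refl=0.296296·-0.666667=-0.1975; V=0.444444+0.296296+-0.197531=0.5432
k=4 src: inc=-0.197531, refl=-0.197531·-0.333333=0.0658; V=0.740741+-0.197531+0.065844=0.6091
k=5 load: inc=0.065844, refl=0.065844·-0.666667=-0.0439; V=0.543210+0.065844+-0.043896=0.5652
k=6 src: inc=-0.043896, refl=-0.043896·-0.333333=0.0146; V=0.609053+-0.043896+0.014632=0.5798
k=7 load: inc=0.014632, refl=0.014632·-0.666667=-0.0098; V=0.565158+0.014632+-0.009755=0.5700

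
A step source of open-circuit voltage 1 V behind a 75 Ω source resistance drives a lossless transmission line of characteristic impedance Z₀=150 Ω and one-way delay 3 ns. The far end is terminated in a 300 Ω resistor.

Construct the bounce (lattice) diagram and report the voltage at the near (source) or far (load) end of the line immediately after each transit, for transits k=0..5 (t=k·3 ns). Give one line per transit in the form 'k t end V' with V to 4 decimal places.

0 0 source 0.6667
1 3 load 0.8889
2 6 source 0.8148
3 9 load 0.7901
4 12 source 0.7984
5 15 load 0.8011

Γ_L=0.333333, Γ_S=-0.333333; launch V₁=1·150/225=0.666667
k=0 src: V=0.6667
k=1 load: inc=0.666667, refl=0.666667·0.333333=0.2222; V=0.000000+0.666667+0.222222=0.8889
k=2 src: inc=0.222222, refl=0.222222·-0.333333=-0.0741; V=0.666667+0.222222+-0.074074=0.8148
k=3 load: inc=-0.074074, refl=-0.074074·0.333333=-0.0247; V=0.888889+-0.074074+-0.024691=0.7901
k=4 src: inc=-0.024691, refl=-0.024691·-0.333333=0.0082; V=0.814815+-0.024691+0.008230=0.7984
k=5 load: inc=0.008230, refl=0.008230·0.333333=0.0027; V=0.790123+0.008230+0.002743=0.8011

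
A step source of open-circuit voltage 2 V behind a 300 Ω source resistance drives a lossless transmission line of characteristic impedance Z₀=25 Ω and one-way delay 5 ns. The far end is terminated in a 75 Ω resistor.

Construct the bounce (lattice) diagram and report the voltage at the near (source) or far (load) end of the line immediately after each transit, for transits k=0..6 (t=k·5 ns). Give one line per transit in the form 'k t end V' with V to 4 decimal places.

0 0 source 0.1538
1 5 load 0.2308
2 10 source 0.2959
3 15 load 0.3284
4 20 source 0.3559
5 25 load 0.3697
6 30 source 0.3814

Γ_L=0.500000, Γ_S=0.846154; launch V₁=2·25/325=0.153846
k=0 src: V=0.1538
k=1 load: inc=0.153846, refl=0.153846·0.500000=0.0769; V=0.000000+0.153846+0.076923=0.2308
k=2 src: inc=0.076923, refl=0.076923·0.846154=0.0651; V=0.153846+0.076923+0.065089=0.2959
k=3 load: inc=0.065089, refl=0.065089·0.500000=0.0325; V=0.230769+0.065089+0.032544=0.3284
k=4 src: inc=0.032544, refl=0.032544·0.846154=0.0275; V=0.295858+0.032544+0.027538=0.3559
k=5 load: inc=0.027538, refl=0.027538·0.500000=0.0138; V=0.328402+0.027538+0.013769=0.3697
k=6 src: inc=0.013769, refl=0.013769·0.846154=0.0117; V=0.355940+0.013769+0.011651=0.3814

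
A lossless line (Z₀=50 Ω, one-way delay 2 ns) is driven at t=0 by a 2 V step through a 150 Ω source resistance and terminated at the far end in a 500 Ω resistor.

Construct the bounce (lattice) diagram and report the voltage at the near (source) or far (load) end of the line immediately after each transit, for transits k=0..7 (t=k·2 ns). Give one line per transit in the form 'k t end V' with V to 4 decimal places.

0 0 source 0.5000
1 2 load 0.9091
2 4 source 1.1136
3 6 load 1.2810
4 8 source 1.3647
5 10 load 1.4331
6 12 source 1.4674
7 14 load 1.4954

Γ_L=0.818182, Γ_S=0.500000; launch V₁=2·50/200=0.500000
k=0 src: V=0.5000
k=1 load: inc=0.500000, refl=0.500000·0.818182=0.4091; V=0.000000+0.500000+0.409091=0.9091
k=2 src: inc=0.409091, refl=0.409091·0.500000=0.2045; V=0.500000+0.409091+0.204545=1.1136
k=3 load: inc=0.204545, refl=0.204545·0.818182=0.1674; V=0.909091+0.204545+0.167355=1.2810
k=4 src: inc=0.167355, refl=0.167355·0.500000=0.0837; V=1.113636+0.167355+0.083678=1.3647
k=5 load: inc=0.083678, refl=0.083678·0.818182=0.0685; V=1.280992+0.083678+0.068464=1.4331
k=6 src: inc=0.068464, refl=0.068464·0.500000=0.0342; V=1.364669+0.068464+0.034232=1.4674
k=7 load: inc=0.034232, refl=0.034232·0.818182=0.0280; V=1.433133+0.034232+0.028008=1.4954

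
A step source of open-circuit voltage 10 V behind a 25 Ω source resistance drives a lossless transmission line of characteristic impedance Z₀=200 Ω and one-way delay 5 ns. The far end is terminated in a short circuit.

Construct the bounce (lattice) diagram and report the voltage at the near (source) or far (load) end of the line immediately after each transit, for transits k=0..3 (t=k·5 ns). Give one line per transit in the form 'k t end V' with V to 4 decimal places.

Γ_L=-1.000000, Γ_S=-0.777778; launch V₁=10·200/225=8.888889
k=0 src: V=8.8889
k=1 load: inc=8.888889, refl=8.888889·-1.000000=-8.8889; V=0.000000+8.888889+-8.888889=0.0000
k=2 src: inc=-8.888889, refl=-8.888889·-0.777778=6.9136; V=8.888889+-8.888889+6.913580=6.9136
k=3 load: inc=6.913580, refl=6.913580·-1.000000=-6.9136; V=0.000000+6.913580+-6.913580=0.0000

0 0 source 8.8889
1 5 load 0.0000
2 10 source 6.9136
3 15 load 0.0000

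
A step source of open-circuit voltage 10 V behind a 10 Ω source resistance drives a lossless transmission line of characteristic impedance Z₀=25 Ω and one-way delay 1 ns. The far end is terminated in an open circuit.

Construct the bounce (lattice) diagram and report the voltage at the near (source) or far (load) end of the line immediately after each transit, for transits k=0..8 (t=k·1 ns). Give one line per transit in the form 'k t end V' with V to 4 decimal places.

0 0 source 7.1429
1 1 load 14.2857
2 2 source 11.2245
3 3 load 8.1633
4 4 source 9.4752
5 5 load 10.7872
6 6 source 10.2249
7 7 load 9.6626
8 8 source 9.9036

Γ_L=1.000000, Γ_S=-0.428571; launch V₁=10·25/35=7.142857
k=0 src: V=7.1429
k=1 load: inc=7.142857, refl=7.142857·1.000000=7.1429; V=0.000000+7.142857+7.142857=14.2857
k=2 src: inc=7.142857, refl=7.142857·-0.428571=-3.0612; V=7.142857+7.142857+-3.061224=11.2245
k=3 load: inc=-3.061224, refl=-3.061224·1.000000=-3.0612; V=14.285714+-3.061224+-3.061224=8.1633
k=4 src: inc=-3.061224, refl=-3.061224·-0.428571=1.3120; V=11.224490+-3.061224+1.311953=9.4752
k=5 load: inc=1.311953, refl=1.311953·1.000000=1.3120; V=8.163265+1.311953+1.311953=10.7872
k=6 src: inc=1.311953, refl=1.311953·-0.428571=-0.5623; V=9.475219+1.311953+-0.562266=10.2249
k=7 load: inc=-0.562266, refl=-0.562266·1.000000=-0.5623; V=10.787172+-0.562266+-0.562266=9.6626
k=8 src: inc=-0.562266, refl=-0.562266·-0.428571=0.2410; V=10.224906+-0.562266+0.240971=9.9036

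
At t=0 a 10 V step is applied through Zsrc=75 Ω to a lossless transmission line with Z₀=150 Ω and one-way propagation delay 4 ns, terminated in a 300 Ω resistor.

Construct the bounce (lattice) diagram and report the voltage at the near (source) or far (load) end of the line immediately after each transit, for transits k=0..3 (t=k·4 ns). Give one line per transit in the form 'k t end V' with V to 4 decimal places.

0 0 source 6.6667
1 4 load 8.8889
2 8 source 8.1481
3 12 load 7.9012

Γ_L=0.333333, Γ_S=-0.333333; launch V₁=10·150/225=6.666667
k=0 src: V=6.6667
k=1 load: inc=6.666667, refl=6.666667·0.333333=2.2222; V=0.000000+6.666667+2.222222=8.8889
k=2 src: inc=2.222222, refl=2.222222·-0.333333=-0.7407; V=6.666667+2.222222+-0.740741=8.1481
k=3 load: inc=-0.740741, refl=-0.740741·0.333333=-0.2469; V=8.888889+-0.740741+-0.246914=7.9012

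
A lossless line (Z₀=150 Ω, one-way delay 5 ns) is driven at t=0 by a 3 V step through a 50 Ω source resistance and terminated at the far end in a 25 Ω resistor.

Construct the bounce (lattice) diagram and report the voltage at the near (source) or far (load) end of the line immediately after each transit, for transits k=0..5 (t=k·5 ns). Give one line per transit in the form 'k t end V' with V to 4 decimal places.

Γ_L=-0.714286, Γ_S=-0.500000; launch V₁=3·150/200=2.250000
k=0 src: V=2.2500
k=1 load: inc=2.250000, refl=2.250000·-0.714286=-1.6071; V=0.000000+2.250000+-1.607143=0.6429
k=2 src: inc=-1.607143, refl=-1.607143·-0.500000=0.8036; V=2.250000+-1.607143+0.803571=1.4464
k=3 load: inc=0.803571, refl=0.803571·-0.714286=-0.5740; V=0.642857+0.803571+-0.573980=0.8724
k=4 src: inc=-0.573980, refl=-0.573980·-0.500000=0.2870; V=1.446429+-0.573980+0.286990=1.1594
k=5 load: inc=0.286990, refl=0.286990·-0.714286=-0.2050; V=0.872449+0.286990+-0.204993=0.9544

0 0 source 2.2500
1 5 load 0.6429
2 10 source 1.4464
3 15 load 0.8724
4 20 source 1.1594
5 25 load 0.9544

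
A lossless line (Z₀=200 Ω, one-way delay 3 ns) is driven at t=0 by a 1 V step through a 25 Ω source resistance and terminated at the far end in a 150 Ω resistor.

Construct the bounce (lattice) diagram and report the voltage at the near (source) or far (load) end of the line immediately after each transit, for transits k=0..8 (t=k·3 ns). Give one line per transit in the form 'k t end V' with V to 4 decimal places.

Γ_L=-0.142857, Γ_S=-0.777778; launch V₁=1·200/225=0.888889
k=0 src: V=0.8889
k=1 load: inc=0.888889, refl=0.888889·-0.142857=-0.1270; V=0.000000+0.888889+-0.126984=0.7619
k=2 src: inc=-0.126984, refl=-0.126984·-0.777778=0.0988; V=0.888889+-0.126984+0.098765=0.8607
k=3 load: inc=0.098765, refl=0.098765·-0.142857=-0.0141; V=0.761905+0.098765+-0.014109=0.8466
k=4 src: inc=-0.014109, refl=-0.014109·-0.777778=0.0110; V=0.860670+-0.014109+0.010974=0.8575
k=5 load: inc=0.010974, refl=0.010974·-0.142857=-0.0016; V=0.846561+0.010974+-0.001568=0.8560
k=6 src: inc=-0.001568, refl=-0.001568·-0.777778=0.0012; V=0.857535+-0.001568+0.001219=0.8572
k=7 load: inc=0.001219, refl=0.001219·-0.142857=-0.0002; V=0.855967+0.001219+-0.000174=0.8570
k=8 src: inc=-0.000174, refl=-0.000174·-0.777778=0.0001; V=0.857186+-0.000174+0.000135=0.8571

0 0 source 0.8889
1 3 load 0.7619
2 6 source 0.8607
3 9 load 0.8466
4 12 source 0.8575
5 15 load 0.8560
6 18 source 0.8572
7 21 load 0.8570
8 24 source 0.8571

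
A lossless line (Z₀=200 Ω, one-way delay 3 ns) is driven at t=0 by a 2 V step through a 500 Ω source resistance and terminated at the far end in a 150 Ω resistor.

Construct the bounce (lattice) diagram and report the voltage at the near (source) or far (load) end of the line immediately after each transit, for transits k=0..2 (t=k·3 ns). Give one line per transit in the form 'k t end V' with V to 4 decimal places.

Γ_L=-0.142857, Γ_S=0.428571; launch V₁=2·200/700=0.571429
k=0 src: V=0.5714
k=1 load: inc=0.571429, refl=0.571429·-0.142857=-0.0816; V=0.000000+0.571429+-0.081633=0.4898
k=2 src: inc=-0.081633, refl=-0.081633·0.428571=-0.0350; V=0.571429+-0.081633+-0.034985=0.4548

0 0 source 0.5714
1 3 load 0.4898
2 6 source 0.4548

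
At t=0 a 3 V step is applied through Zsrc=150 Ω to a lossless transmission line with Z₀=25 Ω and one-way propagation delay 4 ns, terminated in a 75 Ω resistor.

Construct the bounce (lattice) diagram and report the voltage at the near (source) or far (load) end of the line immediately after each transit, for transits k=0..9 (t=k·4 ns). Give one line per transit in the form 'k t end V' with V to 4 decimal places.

0 0 source 0.4286
1 4 load 0.6429
2 8 source 0.7959
3 12 load 0.8724
4 16 source 0.9271
5 20 load 0.9544
6 24 source 0.9740
7 28 load 0.9837
8 32 source 0.9907
9 36 load 0.9942

Γ_L=0.500000, Γ_S=0.714286; launch V₁=3·25/175=0.428571
k=0 src: V=0.4286
k=1 load: inc=0.428571, refl=0.428571·0.500000=0.2143; V=0.000000+0.428571+0.214286=0.6429
k=2 src: inc=0.214286, refl=0.214286·0.714286=0.1531; V=0.428571+0.214286+0.153061=0.7959
k=3 load: inc=0.153061, refl=0.153061·0.500000=0.0765; V=0.642857+0.153061+0.076531=0.8724
k=4 src: inc=0.076531, refl=0.076531·0.714286=0.0547; V=0.795918+0.076531+0.054665=0.9271
k=5 load: inc=0.054665, refl=0.054665·0.500000=0.0273; V=0.872449+0.054665+0.027332=0.9544
k=6 src: inc=0.027332, refl=0.027332·0.714286=0.0195; V=0.927114+0.027332+0.019523=0.9740
k=7 load: inc=0.019523, refl=0.019523·0.500000=0.0098; V=0.954446+0.019523+0.009762=0.9837
k=8 src: inc=0.009762, refl=0.009762·0.714286=0.0070; V=0.973969+0.009762+0.006973=0.9907
k=9 load: inc=0.006973, refl=0.006973·0.500000=0.0035; V=0.983731+0.006973+0.003486=0.9942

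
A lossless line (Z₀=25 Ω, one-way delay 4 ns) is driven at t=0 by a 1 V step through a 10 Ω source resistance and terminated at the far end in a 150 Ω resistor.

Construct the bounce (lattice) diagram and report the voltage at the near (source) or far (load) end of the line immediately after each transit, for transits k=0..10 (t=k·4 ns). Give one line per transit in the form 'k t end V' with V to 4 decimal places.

Γ_L=0.714286, Γ_S=-0.428571; launch V₁=1·25/35=0.714286
k=0 src: V=0.7143
k=1 load: inc=0.714286, refl=0.714286·0.714286=0.5102; V=0.000000+0.714286+0.510204=1.2245
k=2 src: inc=0.510204, refl=0.510204·-0.428571=-0.2187; V=0.714286+0.510204+-0.218659=1.0058
k=3 load: inc=-0.218659, refl=-0.218659·0.714286=-0.1562; V=1.224490+-0.218659+-0.156185=0.8496
k=4 src: inc=-0.156185, refl=-0.156185·-0.428571=0.0669; V=1.005831+-0.156185+0.066936=0.9166
k=5 load: inc=0.066936, refl=0.066936·0.714286=0.0478; V=0.849646+0.066936+0.047812=0.9644
k=6 src: inc=0.047812, refl=0.047812·-0.428571=-0.0205; V=0.916582+0.047812+-0.020491=0.9439
k=7 load: inc=-0.020491, refl=-0.020491·0.714286=-0.0146; V=0.964394+-0.020491+-0.014636=0.9293
k=8 src: inc=-0.014636, refl=-0.014636·-0.428571=0.0063; V=0.943903+-0.014636+0.006273=0.9355
k=9 load: inc=0.006273, refl=0.006273·0.714286=0.0045; V=0.929267+0.006273+0.004480=0.9400
k=10 src: inc=0.004480, refl=0.004480·-0.428571=-0.0019; V=0.935540+0.004480+-0.001920=0.9381

0 0 source 0.7143
1 4 load 1.2245
2 8 source 1.0058
3 12 load 0.8496
4 16 source 0.9166
5 20 load 0.9644
6 24 source 0.9439
7 28 load 0.9293
8 32 source 0.9355
9 36 load 0.9400
10 40 source 0.9381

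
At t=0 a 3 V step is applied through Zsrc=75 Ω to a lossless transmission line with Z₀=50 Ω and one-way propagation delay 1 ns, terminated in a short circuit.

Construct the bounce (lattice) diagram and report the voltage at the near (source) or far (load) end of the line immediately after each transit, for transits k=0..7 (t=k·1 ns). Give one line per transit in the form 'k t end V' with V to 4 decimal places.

Γ_L=-1.000000, Γ_S=0.200000; launch V₁=3·50/125=1.200000
k=0 src: V=1.2000
k=1 load: inc=1.200000, refl=1.200000·-1.000000=-1.2000; V=0.000000+1.200000+-1.200000=0.0000
k=2 src: inc=-1.200000, refl=-1.200000·0.200000=-0.2400; V=1.200000+-1.200000+-0.240000=-0.2400
k=3 load: inc=-0.240000, refl=-0.240000·-1.000000=0.2400; V=0.000000+-0.240000+0.240000=0.0000
k=4 src: inc=0.240000, refl=0.240000·0.200000=0.0480; V=-0.240000+0.240000+0.048000=0.0480
k=5 load: inc=0.048000, refl=0.048000·-1.000000=-0.0480; V=0.000000+0.048000+-0.048000=0.0000
k=6 src: inc=-0.048000, refl=-0.048000·0.200000=-0.0096; V=0.048000+-0.048000+-0.009600=-0.0096
k=7 load: inc=-0.009600, refl=-0.009600·-1.000000=0.0096; V=0.000000+-0.009600+0.009600=0.0000

0 0 source 1.2000
1 1 load 0.0000
2 2 source -0.2400
3 3 load 0.0000
4 4 source 0.0480
5 5 load 0.0000
6 6 source -0.0096
7 7 load 0.0000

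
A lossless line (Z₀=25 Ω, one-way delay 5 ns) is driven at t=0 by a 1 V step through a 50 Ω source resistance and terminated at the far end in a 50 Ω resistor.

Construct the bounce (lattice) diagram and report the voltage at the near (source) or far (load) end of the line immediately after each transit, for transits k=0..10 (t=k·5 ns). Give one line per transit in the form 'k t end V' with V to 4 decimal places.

Γ_L=0.333333, Γ_S=0.333333; launch V₁=1·25/75=0.333333
k=0 src: V=0.3333
k=1 load: inc=0.333333, refl=0.333333·0.333333=0.1111; V=0.000000+0.333333+0.111111=0.4444
k=2 src: inc=0.111111, refl=0.111111·0.333333=0.0370; V=0.333333+0.111111+0.037037=0.4815
k=3 load: inc=0.037037, refl=0.037037·0.333333=0.0123; V=0.444444+0.037037+0.012346=0.4938
k=4 src: inc=0.012346, refl=0.012346·0.333333=0.0041; V=0.481481+0.012346+0.004115=0.4979
k=5 load: inc=0.004115, refl=0.004115·0.333333=0.0014; V=0.493827+0.004115+0.001372=0.4993
k=6 src: inc=0.001372, refl=0.001372·0.333333=0.0005; V=0.497942+0.001372+0.000457=0.4998
k=7 load: inc=0.000457, refl=0.000457·0.333333=0.0002; V=0.499314+0.000457+0.000152=0.4999
k=8 src: inc=0.000152, refl=0.000152·0.333333=0.0001; V=0.499771+0.000152+0.000051=0.5000
k=9 load: inc=0.000051, refl=0.000051·0.333333=0.0000; V=0.499924+0.000051+0.000017=0.5000
k=10 src: inc=0.000017, refl=0.000017·0.333333=0.0000; V=0.499975+0.000017+0.000006=0.5000

0 0 source 0.3333
1 5 load 0.4444
2 10 source 0.4815
3 15 load 0.4938
4 20 source 0.4979
5 25 load 0.4993
6 30 source 0.4998
7 35 load 0.4999
8 40 source 0.5000
9 45 load 0.5000
10 50 source 0.5000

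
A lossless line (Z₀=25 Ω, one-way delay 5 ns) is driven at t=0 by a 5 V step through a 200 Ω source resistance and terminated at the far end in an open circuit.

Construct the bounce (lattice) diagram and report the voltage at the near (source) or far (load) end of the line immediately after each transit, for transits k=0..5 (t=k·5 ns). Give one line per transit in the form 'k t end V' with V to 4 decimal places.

0 0 source 0.5556
1 5 load 1.1111
2 10 source 1.5432
3 15 load 1.9753
4 20 source 2.3114
5 25 load 2.6475

Γ_L=1.000000, Γ_S=0.777778; launch V₁=5·25/225=0.555556
k=0 src: V=0.5556
k=1 load: inc=0.555556, refl=0.555556·1.000000=0.5556; V=0.000000+0.555556+0.555556=1.1111
k=2 src: inc=0.555556, refl=0.555556·0.777778=0.4321; V=0.555556+0.555556+0.432099=1.5432
k=3 load: inc=0.432099, refl=0.432099·1.000000=0.4321; V=1.111111+0.432099+0.432099=1.9753
k=4 src: inc=0.432099, refl=0.432099·0.777778=0.3361; V=1.543210+0.432099+0.336077=2.3114
k=5 load: inc=0.336077, refl=0.336077·1.000000=0.3361; V=1.975309+0.336077+0.336077=2.6475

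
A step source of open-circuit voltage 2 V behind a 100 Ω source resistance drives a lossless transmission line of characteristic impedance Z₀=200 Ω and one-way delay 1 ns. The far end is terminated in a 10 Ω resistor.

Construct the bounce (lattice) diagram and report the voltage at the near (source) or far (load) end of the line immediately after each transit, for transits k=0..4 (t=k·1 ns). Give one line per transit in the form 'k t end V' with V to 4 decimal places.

Γ_L=-0.904762, Γ_S=-0.333333; launch V₁=2·200/300=1.333333
k=0 src: V=1.3333
k=1 load: inc=1.333333, refl=1.333333·-0.904762=-1.2063; V=0.000000+1.333333+-1.206349=0.1270
k=2 src: inc=-1.206349, refl=-1.206349·-0.333333=0.4021; V=1.333333+-1.206349+0.402116=0.5291
k=3 load: inc=0.402116, refl=0.402116·-0.904762=-0.3638; V=0.126984+0.402116+-0.363820=0.1653
k=4 src: inc=-0.363820, refl=-0.363820·-0.333333=0.1213; V=0.529101+-0.363820+0.121273=0.2866

0 0 source 1.3333
1 1 load 0.1270
2 2 source 0.5291
3 3 load 0.1653
4 4 source 0.2866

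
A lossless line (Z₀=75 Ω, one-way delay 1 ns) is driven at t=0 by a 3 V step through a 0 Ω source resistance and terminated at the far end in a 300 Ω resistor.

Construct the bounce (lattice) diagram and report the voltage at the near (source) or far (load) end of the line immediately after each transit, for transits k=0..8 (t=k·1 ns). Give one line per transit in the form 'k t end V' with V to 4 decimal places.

Γ_L=0.600000, Γ_S=-1.000000; launch V₁=3·75/75=3.000000
k=0 src: V=3.0000
k=1 load: inc=3.000000, refl=3.000000·0.600000=1.8000; V=0.000000+3.000000+1.800000=4.8000
k=2 src: inc=1.800000, refl=1.800000·-1.000000=-1.8000; V=3.000000+1.800000+-1.800000=3.0000
k=3 load: inc=-1.800000, refl=-1.800000·0.600000=-1.0800; V=4.800000+-1.800000+-1.080000=1.9200
k=4 src: inc=-1.080000, refl=-1.080000·-1.000000=1.0800; V=3.000000+-1.080000+1.080000=3.0000
k=5 load: inc=1.080000, refl=1.080000·0.600000=0.6480; V=1.920000+1.080000+0.648000=3.6480
k=6 src: inc=0.648000, refl=0.648000·-1.000000=-0.6480; V=3.000000+0.648000+-0.648000=3.0000
k=7 load: inc=-0.648000, refl=-0.648000·0.600000=-0.3888; V=3.648000+-0.648000+-0.388800=2.6112
k=8 src: inc=-0.388800, refl=-0.388800·-1.000000=0.3888; V=3.000000+-0.388800+0.388800=3.0000

0 0 source 3.0000
1 1 load 4.8000
2 2 source 3.0000
3 3 load 1.9200
4 4 source 3.0000
5 5 load 3.6480
6 6 source 3.0000
7 7 load 2.6112
8 8 source 3.0000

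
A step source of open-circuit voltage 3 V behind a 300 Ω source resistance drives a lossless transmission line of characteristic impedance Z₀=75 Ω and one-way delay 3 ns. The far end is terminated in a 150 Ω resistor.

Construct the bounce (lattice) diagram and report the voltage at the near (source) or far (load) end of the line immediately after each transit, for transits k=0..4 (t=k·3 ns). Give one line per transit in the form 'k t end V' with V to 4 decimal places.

Γ_L=0.333333, Γ_S=0.600000; launch V₁=3·75/375=0.600000
k=0 src: V=0.6000
k=1 load: inc=0.600000, refl=0.600000·0.333333=0.2000; V=0.000000+0.600000+0.200000=0.8000
k=2 src: inc=0.200000, refl=0.200000·0.600000=0.1200; V=0.600000+0.200000+0.120000=0.9200
k=3 load: inc=0.120000, refl=0.120000·0.333333=0.0400; V=0.800000+0.120000+0.040000=0.9600
k=4 src: inc=0.040000, refl=0.040000·0.600000=0.0240; V=0.920000+0.040000+0.024000=0.9840

0 0 source 0.6000
1 3 load 0.8000
2 6 source 0.9200
3 9 load 0.9600
4 12 source 0.9840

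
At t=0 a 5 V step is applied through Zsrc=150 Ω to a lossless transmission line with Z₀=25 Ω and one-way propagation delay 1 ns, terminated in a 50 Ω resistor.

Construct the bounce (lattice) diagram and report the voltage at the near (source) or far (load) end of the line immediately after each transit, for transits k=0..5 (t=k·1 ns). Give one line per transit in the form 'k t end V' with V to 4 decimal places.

Γ_L=0.333333, Γ_S=0.714286; launch V₁=5·25/175=0.714286
k=0 src: V=0.7143
k=1 load: inc=0.714286, refl=0.714286·0.333333=0.2381; V=0.000000+0.714286+0.238095=0.9524
k=2 src: inc=0.238095, refl=0.238095·0.714286=0.1701; V=0.714286+0.238095+0.170068=1.1224
k=3 load: inc=0.170068, refl=0.170068·0.333333=0.0567; V=0.952381+0.170068+0.056689=1.1791
k=4 src: inc=0.056689, refl=0.056689·0.714286=0.0405; V=1.122449+0.056689+0.040492=1.2196
k=5 load: inc=0.040492, refl=0.040492·0.333333=0.0135; V=1.179138+0.040492+0.013497=1.2331

0 0 source 0.7143
1 1 load 0.9524
2 2 source 1.1224
3 3 load 1.1791
4 4 source 1.2196
5 5 load 1.2331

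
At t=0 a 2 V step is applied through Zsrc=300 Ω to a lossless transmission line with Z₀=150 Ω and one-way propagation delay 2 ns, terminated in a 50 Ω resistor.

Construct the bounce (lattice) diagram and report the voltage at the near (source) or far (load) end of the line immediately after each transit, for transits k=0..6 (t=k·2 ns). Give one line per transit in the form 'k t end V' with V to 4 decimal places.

0 0 source 0.6667
1 2 load 0.3333
2 4 source 0.2222
3 6 load 0.2778
4 8 source 0.2963
5 10 load 0.2870
6 12 source 0.2840

Γ_L=-0.500000, Γ_S=0.333333; launch V₁=2·150/450=0.666667
k=0 src: V=0.6667
k=1 load: inc=0.666667, refl=0.666667·-0.500000=-0.3333; V=0.000000+0.666667+-0.333333=0.3333
k=2 src: inc=-0.333333, refl=-0.333333·0.333333=-0.1111; V=0.666667+-0.333333+-0.111111=0.2222
k=3 load: inc=-0.111111, refl=-0.111111·-0.500000=0.0556; V=0.333333+-0.111111+0.055556=0.2778
k=4 src: inc=0.055556, refl=0.055556·0.333333=0.0185; V=0.222222+0.055556+0.018519=0.2963
k=5 load: inc=0.018519, refl=0.018519·-0.500000=-0.0093; V=0.277778+0.018519+-0.009259=0.2870
k=6 src: inc=-0.009259, refl=-0.009259·0.333333=-0.0031; V=0.296296+-0.009259+-0.003086=0.2840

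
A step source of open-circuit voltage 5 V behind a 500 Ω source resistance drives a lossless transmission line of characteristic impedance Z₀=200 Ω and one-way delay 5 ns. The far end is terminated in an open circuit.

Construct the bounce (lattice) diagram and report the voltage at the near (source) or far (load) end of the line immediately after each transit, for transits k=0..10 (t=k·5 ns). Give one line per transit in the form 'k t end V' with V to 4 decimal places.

Γ_L=1.000000, Γ_S=0.428571; launch V₁=5·200/700=1.428571
k=0 src: V=1.4286
k=1 load: inc=1.428571, refl=1.428571·1.000000=1.4286; V=0.000000+1.428571+1.428571=2.8571
k=2 src: inc=1.428571, refl=1.428571·0.428571=0.6122; V=1.428571+1.428571+0.612245=3.4694
k=3 load: inc=0.612245, refl=0.612245·1.000000=0.6122; V=2.857143+0.612245+0.612245=4.0816
k=4 src: inc=0.612245, refl=0.612245·0.428571=0.2624; V=3.469388+0.612245+0.262391=4.3440
k=5 load: inc=0.262391, refl=0.262391·1.000000=0.2624; V=4.081633+0.262391+0.262391=4.6064
k=6 src: inc=0.262391, refl=0.262391·0.428571=0.1125; V=4.344023+0.262391+0.112453=4.7189
k=7 load: inc=0.112453, refl=0.112453·1.000000=0.1125; V=4.606414+0.112453+0.112453=4.8313
k=8 src: inc=0.112453, refl=0.112453·0.428571=0.0482; V=4.718867+0.112453+0.048194=4.8795
k=9 load: inc=0.048194, refl=0.048194·1.000000=0.0482; V=4.831320+0.048194+0.048194=4.9277
k=10 src: inc=0.048194, refl=0.048194·0.428571=0.0207; V=4.879514+0.048194+0.020655=4.9484

0 0 source 1.4286
1 5 load 2.8571
2 10 source 3.4694
3 15 load 4.0816
4 20 source 4.3440
5 25 load 4.6064
6 30 source 4.7189
7 35 load 4.8313
8 40 source 4.8795
9 45 load 4.9277
10 50 source 4.9484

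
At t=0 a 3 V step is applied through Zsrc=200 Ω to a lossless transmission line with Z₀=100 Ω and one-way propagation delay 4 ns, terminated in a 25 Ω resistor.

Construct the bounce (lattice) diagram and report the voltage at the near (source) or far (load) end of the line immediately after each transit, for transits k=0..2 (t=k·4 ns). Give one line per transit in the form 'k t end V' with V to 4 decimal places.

Γ_L=-0.600000, Γ_S=0.333333; launch V₁=3·100/300=1.000000
k=0 src: V=1.0000
k=1 load: inc=1.000000, refl=1.000000·-0.600000=-0.6000; V=0.000000+1.000000+-0.600000=0.4000
k=2 src: inc=-0.600000, refl=-0.600000·0.333333=-0.2000; V=1.000000+-0.600000+-0.200000=0.2000

0 0 source 1.0000
1 4 load 0.4000
2 8 source 0.2000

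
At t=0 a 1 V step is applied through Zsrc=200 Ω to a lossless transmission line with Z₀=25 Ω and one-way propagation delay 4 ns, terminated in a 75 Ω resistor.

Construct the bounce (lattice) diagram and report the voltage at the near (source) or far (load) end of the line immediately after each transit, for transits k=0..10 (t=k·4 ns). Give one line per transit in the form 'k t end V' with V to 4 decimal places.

Γ_L=0.500000, Γ_S=0.777778; launch V₁=1·25/225=0.111111
k=0 src: V=0.1111
k=1 load: inc=0.111111, refl=0.111111·0.500000=0.0556; V=0.000000+0.111111+0.055556=0.1667
k=2 src: inc=0.055556, refl=0.055556·0.777778=0.0432; V=0.111111+0.055556+0.043210=0.2099
k=3 load: inc=0.043210, refl=0.043210·0.500000=0.0216; V=0.166667+0.043210+0.021605=0.2315
k=4 src: inc=0.021605, refl=0.021605·0.777778=0.0168; V=0.209877+0.021605+0.016804=0.2483
k=5 load: inc=0.016804, refl=0.016804·0.500000=0.0084; V=0.231481+0.016804+0.008402=0.2567
k=6 src: inc=0.008402, refl=0.008402·0.777778=0.0065; V=0.248285+0.008402+0.006535=0.2632
k=7 load: inc=0.006535, refl=0.006535·0.500000=0.0033; V=0.256687+0.006535+0.003267=0.2665
k=8 src: inc=0.003267, refl=0.003267·0.777778=0.0025; V=0.263222+0.003267+0.002541=0.2690
k=9 load: inc=0.002541, refl=0.002541·0.500000=0.0013; V=0.266489+0.002541+0.001271=0.2703
k=10 src: inc=0.001271, refl=0.001271·0.777778=0.0010; V=0.269031+0.001271+0.000988=0.2713

0 0 source 0.1111
1 4 load 0.1667
2 8 source 0.2099
3 12 load 0.2315
4 16 source 0.2483
5 20 load 0.2567
6 24 source 0.2632
7 28 load 0.2665
8 32 source 0.2690
9 36 load 0.2703
10 40 source 0.2713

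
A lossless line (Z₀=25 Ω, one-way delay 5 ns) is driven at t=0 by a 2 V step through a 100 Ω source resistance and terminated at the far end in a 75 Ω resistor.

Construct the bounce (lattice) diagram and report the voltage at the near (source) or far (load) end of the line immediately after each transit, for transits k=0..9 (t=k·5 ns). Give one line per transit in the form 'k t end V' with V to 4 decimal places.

Γ_L=0.500000, Γ_S=0.600000; launch V₁=2·25/125=0.400000
k=0 src: V=0.4000
k=1 load: inc=0.400000, refl=0.400000·0.500000=0.2000; V=0.000000+0.400000+0.200000=0.6000
k=2 src: inc=0.200000, refl=0.200000·0.600000=0.1200; V=0.400000+0.200000+0.120000=0.7200
k=3 load: inc=0.120000, refl=0.120000·0.500000=0.0600; V=0.600000+0.120000+0.060000=0.7800
k=4 src: inc=0.060000, refl=0.060000·0.600000=0.0360; V=0.720000+0.060000+0.036000=0.8160
k=5 load: inc=0.036000, refl=0.036000·0.500000=0.0180; V=0.780000+0.036000+0.018000=0.8340
k=6 src: inc=0.018000, refl=0.018000·0.600000=0.0108; V=0.816000+0.018000+0.010800=0.8448
k=7 load: inc=0.010800, refl=0.010800·0.500000=0.0054; V=0.834000+0.010800+0.005400=0.8502
k=8 src: inc=0.005400, refl=0.005400·0.600000=0.0032; V=0.844800+0.005400+0.003240=0.8534
k=9 load: inc=0.003240, refl=0.003240·0.500000=0.0016; V=0.850200+0.003240+0.001620=0.8551

0 0 source 0.4000
1 5 load 0.6000
2 10 source 0.7200
3 15 load 0.7800
4 20 source 0.8160
5 25 load 0.8340
6 30 source 0.8448
7 35 load 0.8502
8 40 source 0.8534
9 45 load 0.8551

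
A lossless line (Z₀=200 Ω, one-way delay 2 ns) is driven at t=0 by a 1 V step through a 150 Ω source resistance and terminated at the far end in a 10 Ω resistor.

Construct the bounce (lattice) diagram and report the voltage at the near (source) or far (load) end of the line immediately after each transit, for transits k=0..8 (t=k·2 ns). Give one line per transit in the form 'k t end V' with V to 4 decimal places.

Γ_L=-0.904762, Γ_S=-0.142857; launch V₁=1·200/350=0.571429
k=0 src: V=0.5714
k=1 load: inc=0.571429, refl=0.571429·-0.904762=-0.5170; V=0.000000+0.571429+-0.517007=0.0544
k=2 src: inc=-0.517007, refl=-0.517007·-0.142857=0.0739; V=0.571429+-0.517007+0.073858=0.1283
k=3 load: inc=0.073858, refl=0.073858·-0.904762=-0.0668; V=0.054422+0.073858+-0.066824=0.0615
k=4 src: inc=-0.066824, refl=-0.066824·-0.142857=0.0095; V=0.128280+-0.066824+0.009546=0.0710
k=5 load: inc=0.009546, refl=0.009546·-0.904762=-0.0086; V=0.061456+0.009546+-0.008637=0.0624
k=6 src: inc=-0.008637, refl=-0.008637·-0.142857=0.0012; V=0.071002+-0.008637+0.001234=0.0636
k=7 load: inc=0.001234, refl=0.001234·-0.904762=-0.0011; V=0.062365+0.001234+-0.001116=0.0625
k=8 src: inc=-0.001116, refl=-0.001116·-0.142857=0.0002; V=0.063599+-0.001116+0.000159=0.0626

0 0 source 0.5714
1 2 load 0.0544
2 4 source 0.1283
3 6 load 0.0615
4 8 source 0.0710
5 10 load 0.0624
6 12 source 0.0636
7 14 load 0.0625
8 16 source 0.0626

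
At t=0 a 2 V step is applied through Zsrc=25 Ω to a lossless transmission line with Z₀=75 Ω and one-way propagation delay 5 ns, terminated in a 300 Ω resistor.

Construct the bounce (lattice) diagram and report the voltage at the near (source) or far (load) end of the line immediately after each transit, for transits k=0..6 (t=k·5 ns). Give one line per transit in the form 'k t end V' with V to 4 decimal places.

Γ_L=0.600000, Γ_S=-0.500000; launch V₁=2·75/100=1.500000
k=0 src: V=1.5000
k=1 load: inc=1.500000, refl=1.500000·0.600000=0.9000; V=0.000000+1.500000+0.900000=2.4000
k=2 src: inc=0.900000, refl=0.900000·-0.500000=-0.4500; V=1.500000+0.900000+-0.450000=1.9500
k=3 load: inc=-0.450000, refl=-0.450000·0.600000=-0.2700; V=2.400000+-0.450000+-0.270000=1.6800
k=4 src: inc=-0.270000, refl=-0.270000·-0.500000=0.1350; V=1.950000+-0.270000+0.135000=1.8150
k=5 load: inc=0.135000, refl=0.135000·0.600000=0.0810; V=1.680000+0.135000+0.081000=1.8960
k=6 src: inc=0.081000, refl=0.081000·-0.500000=-0.0405; V=1.815000+0.081000+-0.040500=1.8555

0 0 source 1.5000
1 5 load 2.4000
2 10 source 1.9500
3 15 load 1.6800
4 20 source 1.8150
5 25 load 1.8960
6 30 source 1.8555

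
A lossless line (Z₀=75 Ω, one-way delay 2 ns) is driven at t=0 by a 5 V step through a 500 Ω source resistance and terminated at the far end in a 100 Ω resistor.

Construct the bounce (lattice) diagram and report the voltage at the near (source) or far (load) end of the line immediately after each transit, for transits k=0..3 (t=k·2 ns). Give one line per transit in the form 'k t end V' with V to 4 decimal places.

Γ_L=0.142857, Γ_S=0.739130; launch V₁=5·75/575=0.652174
k=0 src: V=0.6522
k=1 load: inc=0.652174, refl=0.652174·0.142857=0.0932; V=0.000000+0.652174+0.093168=0.7453
k=2 src: inc=0.093168, refl=0.093168·0.739130=0.0689; V=0.652174+0.093168+0.068863=0.8142
k=3 load: inc=0.068863, refl=0.068863·0.142857=0.0098; V=0.745342+0.068863+0.009838=0.8240

0 0 source 0.6522
1 2 load 0.7453
2 4 source 0.8142
3 6 load 0.8240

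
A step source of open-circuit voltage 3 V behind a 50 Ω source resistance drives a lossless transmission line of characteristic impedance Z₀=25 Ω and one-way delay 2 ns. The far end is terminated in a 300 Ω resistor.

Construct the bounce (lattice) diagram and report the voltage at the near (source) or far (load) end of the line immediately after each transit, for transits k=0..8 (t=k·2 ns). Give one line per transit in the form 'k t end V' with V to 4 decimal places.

Γ_L=0.846154, Γ_S=0.333333; launch V₁=3·25/75=1.000000
k=0 src: V=1.0000
k=1 load: inc=1.000000, refl=1.000000·0.846154=0.8462; V=0.000000+1.000000+0.846154=1.8462
k=2 src: inc=0.846154, refl=0.846154·0.333333=0.2821; V=1.000000+0.846154+0.282051=2.1282
k=3 load: inc=0.282051, refl=0.282051·0.846154=0.2387; V=1.846154+0.282051+0.238659=2.3669
k=4 src: inc=0.238659, refl=0.238659·0.333333=0.0796; V=2.128205+0.238659+0.079553=2.4464
k=5 load: inc=0.079553, refl=0.079553·0.846154=0.0673; V=2.366864+0.079553+0.067314=2.5137
k=6 src: inc=0.067314, refl=0.067314·0.333333=0.0224; V=2.446417+0.067314+0.022438=2.5362
k=7 load: inc=0.022438, refl=0.022438·0.846154=0.0190; V=2.513731+0.022438+0.018986=2.5552
k=8 src: inc=0.018986, refl=0.018986·0.333333=0.0063; V=2.536169+0.018986+0.006329=2.5615

0 0 source 1.0000
1 2 load 1.8462
2 4 source 2.1282
3 6 load 2.3669
4 8 source 2.4464
5 10 load 2.5137
6 12 source 2.5362
7 14 load 2.5552
8 16 source 2.5615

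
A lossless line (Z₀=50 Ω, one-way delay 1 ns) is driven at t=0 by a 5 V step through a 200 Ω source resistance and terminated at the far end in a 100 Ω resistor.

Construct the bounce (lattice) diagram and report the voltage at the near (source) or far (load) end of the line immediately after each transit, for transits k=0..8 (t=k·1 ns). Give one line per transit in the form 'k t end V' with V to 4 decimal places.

Γ_L=0.333333, Γ_S=0.600000; launch V₁=5·50/250=1.000000
k=0 src: V=1.0000
k=1 load: inc=1.000000, refl=1.000000·0.333333=0.3333; V=0.000000+1.000000+0.333333=1.3333
k=2 src: inc=0.333333, refl=0.333333·0.600000=0.2000; V=1.000000+0.333333+0.200000=1.5333
k=3 load: inc=0.200000, refl=0.200000·0.333333=0.0667; V=1.333333+0.200000+0.066667=1.6000
k=4 src: inc=0.066667, refl=0.066667·0.600000=0.0400; V=1.533333+0.066667+0.040000=1.6400
k=5 load: inc=0.040000, refl=0.040000·0.333333=0.0133; V=1.600000+0.040000+0.013333=1.6533
k=6 src: inc=0.013333, refl=0.013333·0.600000=0.0080; V=1.640000+0.013333+0.008000=1.6613
k=7 load: inc=0.008000, refl=0.008000·0.333333=0.0027; V=1.653333+0.008000+0.002667=1.6640
k=8 src: inc=0.002667, refl=0.002667·0.600000=0.0016; V=1.661333+0.002667+0.001600=1.6656

0 0 source 1.0000
1 1 load 1.3333
2 2 source 1.5333
3 3 load 1.6000
4 4 source 1.6400
5 5 load 1.6533
6 6 source 1.6613
7 7 load 1.6640
8 8 source 1.6656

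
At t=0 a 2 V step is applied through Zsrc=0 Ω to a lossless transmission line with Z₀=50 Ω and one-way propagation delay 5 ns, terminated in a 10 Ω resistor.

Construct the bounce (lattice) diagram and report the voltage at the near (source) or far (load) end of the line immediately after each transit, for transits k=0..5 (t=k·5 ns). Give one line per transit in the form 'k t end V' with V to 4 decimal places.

Γ_L=-0.666667, Γ_S=-1.000000; launch V₁=2·50/50=2.000000
k=0 src: V=2.0000
k=1 load: inc=2.000000, refl=2.000000·-0.666667=-1.3333; V=0.000000+2.000000+-1.333333=0.6667
k=2 src: inc=-1.333333, refl=-1.333333·-1.000000=1.3333; V=2.000000+-1.333333+1.333333=2.0000
k=3 load: inc=1.333333, refl=1.333333·-0.666667=-0.8889; V=0.666667+1.333333+-0.888889=1.1111
k=4 src: inc=-0.888889, refl=-0.888889·-1.000000=0.8889; V=2.000000+-0.888889+0.888889=2.0000
k=5 load: inc=0.888889, refl=0.888889·-0.666667=-0.5926; V=1.111111+0.888889+-0.592593=1.4074

0 0 source 2.0000
1 5 load 0.6667
2 10 source 2.0000
3 15 load 1.1111
4 20 source 2.0000
5 25 load 1.4074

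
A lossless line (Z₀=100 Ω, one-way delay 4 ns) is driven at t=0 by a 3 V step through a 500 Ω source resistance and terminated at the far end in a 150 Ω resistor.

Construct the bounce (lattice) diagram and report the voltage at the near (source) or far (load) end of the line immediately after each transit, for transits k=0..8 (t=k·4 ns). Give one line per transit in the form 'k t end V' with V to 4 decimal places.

0 0 source 0.5000
1 4 load 0.6000
2 8 source 0.6667
3 12 load 0.6800
4 16 source 0.6889
5 20 load 0.6907
6 24 source 0.6919
7 28 load 0.6921
8 32 source 0.6922

Γ_L=0.200000, Γ_S=0.666667; launch V₁=3·100/600=0.500000
k=0 src: V=0.5000
k=1 load: inc=0.500000, refl=0.500000·0.200000=0.1000; V=0.000000+0.500000+0.100000=0.6000
k=2 src: inc=0.100000, refl=0.100000·0.666667=0.0667; V=0.500000+0.100000+0.066667=0.6667
k=3 load: inc=0.066667, refl=0.066667·0.200000=0.0133; V=0.600000+0.066667+0.013333=0.6800
k=4 src: inc=0.013333, refl=0.013333·0.666667=0.0089; V=0.666667+0.013333+0.008889=0.6889
k=5 load: inc=0.008889, refl=0.008889·0.200000=0.0018; V=0.680000+0.008889+0.001778=0.6907
k=6 src: inc=0.001778, refl=0.001778·0.666667=0.0012; V=0.688889+0.001778+0.001185=0.6919
k=7 load: inc=0.001185, refl=0.001185·0.200000=0.0002; V=0.690667+0.001185+0.000237=0.6921
k=8 src: inc=0.000237, refl=0.000237·0.666667=0.0002; V=0.691852+0.000237+0.000158=0.6922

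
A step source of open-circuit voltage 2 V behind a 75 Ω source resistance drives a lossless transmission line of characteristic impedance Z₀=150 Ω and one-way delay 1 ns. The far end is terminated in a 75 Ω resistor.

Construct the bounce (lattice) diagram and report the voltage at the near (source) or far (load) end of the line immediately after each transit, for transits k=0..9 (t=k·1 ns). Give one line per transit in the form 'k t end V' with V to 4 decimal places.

0 0 source 1.3333
1 1 load 0.8889
2 2 source 1.0370
3 3 load 0.9877
4 4 source 1.0041
5 5 load 0.9986
6 6 source 1.0005
7 7 load 0.9998
8 8 source 1.0001
9 9 load 1.0000

Γ_L=-0.333333, Γ_S=-0.333333; launch V₁=2·150/225=1.333333
k=0 src: V=1.3333
k=1 load: inc=1.333333, refl=1.333333·-0.333333=-0.4444; V=0.000000+1.333333+-0.444444=0.8889
k=2 src: inc=-0.444444, refl=-0.444444·-0.333333=0.1481; V=1.333333+-0.444444+0.148148=1.0370
k=3 load: inc=0.148148, refl=0.148148·-0.333333=-0.0494; V=0.888889+0.148148+-0.049383=0.9877
k=4 src: inc=-0.049383, refl=-0.049383·-0.333333=0.0165; V=1.037037+-0.049383+0.016461=1.0041
k=5 load: inc=0.016461, refl=0.016461·-0.333333=-0.0055; V=0.987654+0.016461+-0.005487=0.9986
k=6 src: inc=-0.005487, refl=-0.005487·-0.333333=0.0018; V=1.004115+-0.005487+0.001829=1.0005
k=7 load: inc=0.001829, refl=0.001829·-0.333333=-0.0006; V=0.998628+0.001829+-0.000610=0.9998
k=8 src: inc=-0.000610, refl=-0.000610·-0.333333=0.0002; V=1.000457+-0.000610+0.000203=1.0001
k=9 load: inc=0.000203, refl=0.000203·-0.333333=-0.0001; V=0.999848+0.000203+-0.000068=1.0000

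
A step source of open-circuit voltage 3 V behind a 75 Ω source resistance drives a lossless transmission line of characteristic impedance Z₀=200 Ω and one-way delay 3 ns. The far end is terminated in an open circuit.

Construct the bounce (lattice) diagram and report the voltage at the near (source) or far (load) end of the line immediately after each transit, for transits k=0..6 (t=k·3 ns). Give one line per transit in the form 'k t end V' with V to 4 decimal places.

Γ_L=1.000000, Γ_S=-0.454545; launch V₁=3·200/275=2.181818
k=0 src: V=2.1818
k=1 load: inc=2.181818, refl=2.181818·1.000000=2.1818; V=0.000000+2.181818+2.181818=4.3636
k=2 src: inc=2.181818, refl=2.181818·-0.454545=-0.9917; V=2.181818+2.181818+-0.991736=3.3719
k=3 load: inc=-0.991736, refl=-0.991736·1.000000=-0.9917; V=4.363636+-0.991736+-0.991736=2.3802
k=4 src: inc=-0.991736, refl=-0.991736·-0.454545=0.4508; V=3.371901+-0.991736+0.450789=2.8310
k=5 load: inc=0.450789, refl=0.450789·1.000000=0.4508; V=2.380165+0.450789+0.450789=3.2817
k=6 src: inc=0.450789, refl=0.450789·-0.454545=-0.2049; V=2.830954+0.450789+-0.204904=3.0768

0 0 source 2.1818
1 3 load 4.3636
2 6 source 3.3719
3 9 load 2.3802
4 12 source 2.8310
5 15 load 3.2817
6 18 source 3.0768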